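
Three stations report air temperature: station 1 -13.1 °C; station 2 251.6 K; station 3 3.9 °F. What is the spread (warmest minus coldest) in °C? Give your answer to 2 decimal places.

station 2: 251.6 K = -21.550 °C.
station 3: 3.9 °F = -15.611 °C.
Spread: (-13.100) − (-21.550) = 8.450 °C.

8.45 °C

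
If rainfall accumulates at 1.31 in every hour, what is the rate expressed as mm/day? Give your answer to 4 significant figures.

1.31 in/hour × 25.4 mm/in × 24 hour/day = 798.6 mm/day.

798.6 mm/day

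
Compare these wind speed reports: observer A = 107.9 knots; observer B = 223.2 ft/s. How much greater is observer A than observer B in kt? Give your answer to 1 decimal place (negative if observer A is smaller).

-24.3 kt

observer B: 223.2 ft/s = 132.242 kt.
Difference: 107.900 − 132.242 = -24.3 kt.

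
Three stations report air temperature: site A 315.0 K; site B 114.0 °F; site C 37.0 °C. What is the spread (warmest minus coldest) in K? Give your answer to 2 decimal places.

8.56 K

site A: 315.0 K = 41.850 °C.
site B: 114.0 °F = 45.556 °C.
Spread: 45.556 − 37.000 = 8.556 °C.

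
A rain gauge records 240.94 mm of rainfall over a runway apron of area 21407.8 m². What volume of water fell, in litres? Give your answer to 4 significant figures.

1 mm over 1 m² is 1 L, so volume = 240.94 × 21407.8 = 5157995.3 L ≈ 5158000 L.

5158000 litres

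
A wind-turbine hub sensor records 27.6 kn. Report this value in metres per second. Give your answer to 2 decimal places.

1 kt = 0.514444 m/s, so 27.6 × 0.514444 = 14.20 m/s.

14.20 m/s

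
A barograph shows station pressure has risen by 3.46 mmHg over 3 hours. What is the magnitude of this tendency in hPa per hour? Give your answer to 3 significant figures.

3.46 mmHg / 3 h × 1.33322 hPa/mmHg = 1.54 hPa/h.

1.54 hPa per hour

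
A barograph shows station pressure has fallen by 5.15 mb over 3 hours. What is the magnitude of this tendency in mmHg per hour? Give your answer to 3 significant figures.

1.29 mmHg per hour

5.15 mb / 3 h × 0.750062 mmHg/mb = 1.29 mmHg/h.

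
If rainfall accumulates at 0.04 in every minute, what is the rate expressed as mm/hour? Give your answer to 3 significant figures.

0.04 in/minute × 25.4 mm/in × 60 minute/hour = 61.0 mm/hour.

61.0 mm/hour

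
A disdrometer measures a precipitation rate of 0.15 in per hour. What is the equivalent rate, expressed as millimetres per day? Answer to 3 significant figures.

0.15 in/hour × 25.4 mm/in × 24 hour/day = 91.4 mm/day.

91.4 mm/day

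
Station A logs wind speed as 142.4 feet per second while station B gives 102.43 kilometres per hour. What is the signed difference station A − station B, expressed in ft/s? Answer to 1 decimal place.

station B: 102.43 km/h = 93.349 ft/s.
Difference: 142.400 − 93.349 = 49.1 ft/s.

49.1 ft/s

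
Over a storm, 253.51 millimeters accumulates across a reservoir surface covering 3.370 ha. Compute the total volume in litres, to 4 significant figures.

8543000 litres

Area: 3.370 ha = 33700 m².
1 mm over 1 m² is 1 L, so volume = 253.51 × 33700 = 8543287 L ≈ 8543000 L.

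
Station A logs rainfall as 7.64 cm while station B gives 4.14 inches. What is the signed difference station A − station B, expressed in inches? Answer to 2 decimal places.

station A: 7.64 cm = 3.0079 in.
Difference: 3.0079 − 4.1400 = -1.13 in.

-1.13 in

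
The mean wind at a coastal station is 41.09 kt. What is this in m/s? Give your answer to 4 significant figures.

1 kt = 0.514444 m/s, so 41.09 × 0.514444 = 21.14 m/s.

21.14 m/s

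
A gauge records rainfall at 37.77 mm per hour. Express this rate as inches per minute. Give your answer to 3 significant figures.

37.77 mm/hour × 0.0393701 in/mm × 0.0166667 hour/minute = 0.0248 in/minute.

0.0248 in/minute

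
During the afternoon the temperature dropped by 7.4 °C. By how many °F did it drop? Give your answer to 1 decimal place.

13.3 °F

Converting a difference, only the 9/5 scale factor applies: Δ°F = 7.4 × 1.8 = 13.3 °F.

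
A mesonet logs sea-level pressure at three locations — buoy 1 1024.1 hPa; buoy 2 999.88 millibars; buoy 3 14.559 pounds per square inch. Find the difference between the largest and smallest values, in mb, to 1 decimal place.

buoy 1: 1024.1 hPa = 1024.100 mb.
buoy 3: 14.559 psi = 1003.808 mb.
Spread: 1024.100 − 999.880 = 24.2 mb.

24.2 mb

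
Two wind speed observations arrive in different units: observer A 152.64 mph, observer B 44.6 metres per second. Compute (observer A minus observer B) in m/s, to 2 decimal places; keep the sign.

observer A: 152.64 mph = 68.2362 m/s.
Difference: 68.2362 − 44.6000 = 23.64 m/s.

23.64 m/s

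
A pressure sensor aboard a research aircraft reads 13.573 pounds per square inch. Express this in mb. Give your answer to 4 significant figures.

1 psi = 68.9476 mb, so 13.573 × 68.9476 = 935.8 mb.

935.8 mb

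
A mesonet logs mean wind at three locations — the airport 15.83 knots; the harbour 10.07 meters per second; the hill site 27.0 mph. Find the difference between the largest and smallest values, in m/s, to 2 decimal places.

the airport: 15.83 kt = 8.1437 m/s.
the hill site: 27.0 mph = 12.0701 m/s.
Spread: 12.0701 − 8.1437 = 3.93 m/s.

3.93 m/s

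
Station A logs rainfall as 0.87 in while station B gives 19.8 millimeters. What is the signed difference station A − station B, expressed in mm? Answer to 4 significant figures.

station A: 0.87 in = 22.09800 mm.
Difference: 22.09800 − 19.80000 = 2.298 mm.

2.298 mm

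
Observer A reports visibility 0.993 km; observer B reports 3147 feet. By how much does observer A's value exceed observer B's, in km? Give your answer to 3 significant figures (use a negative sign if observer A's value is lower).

observer B: 3147 ft = 0.959206 km.
Difference: 0.993000 − 0.959206 = 0.0338 km.

0.0338 km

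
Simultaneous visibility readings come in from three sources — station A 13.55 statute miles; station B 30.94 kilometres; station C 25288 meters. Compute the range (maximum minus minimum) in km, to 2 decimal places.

station A: 13.55 SM = 21.8066 km.
station C: 25288 m = 25.2880 km.
Spread: 30.9400 − 21.8066 = 9.13 km.

9.13 km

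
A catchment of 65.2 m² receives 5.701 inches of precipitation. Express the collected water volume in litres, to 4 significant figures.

Depth: 5.701 in × 25.4 = 144.8054 mm.
1 mm over 1 m² is 1 L, so volume = 144.8054 × 65.2 = 9441.3121 L ≈ 9441 L.

9441 litres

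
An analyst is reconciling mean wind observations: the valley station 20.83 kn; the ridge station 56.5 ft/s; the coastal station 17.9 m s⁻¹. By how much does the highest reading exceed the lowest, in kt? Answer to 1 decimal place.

the ridge station: 56.5 ft/s = 33.475 kt.
the coastal station: 17.9 m/s = 34.795 kt.
Spread: 34.795 − 20.830 = 14.0 kt.

14.0 kt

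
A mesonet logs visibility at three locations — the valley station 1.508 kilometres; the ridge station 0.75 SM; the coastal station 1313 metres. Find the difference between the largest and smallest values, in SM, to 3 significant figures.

the valley station: 1.508 km = 0.93703 SM.
the coastal station: 1313 m = 0.81586 SM.
Spread: 0.93703 − 0.75000 = 0.187 SM.

0.187 SM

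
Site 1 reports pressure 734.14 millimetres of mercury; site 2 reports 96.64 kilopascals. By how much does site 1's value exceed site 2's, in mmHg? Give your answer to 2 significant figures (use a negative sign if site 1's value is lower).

9.3 mmHg

site 2: 96.64 kPa = 724.860 mmHg.
Difference: 734.140 − 724.860 = 9.3 mmHg.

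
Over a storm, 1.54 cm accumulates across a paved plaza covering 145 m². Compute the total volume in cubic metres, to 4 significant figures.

Depth: 1.54 cm × 10 = 15.4 mm.
1 mm over 1 m² is 1 L, so volume = 15.4 × 145 = 2233 L = 2.233 m³.

2.233 cubic metres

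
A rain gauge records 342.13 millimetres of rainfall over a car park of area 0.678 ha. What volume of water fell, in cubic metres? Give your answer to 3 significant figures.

2320 cubic metres

Area: 0.678 ha = 6780 m².
1 mm over 1 m² is 1 L, so volume = 342.13 × 6780 = 2319641.4 L = 2320 m³.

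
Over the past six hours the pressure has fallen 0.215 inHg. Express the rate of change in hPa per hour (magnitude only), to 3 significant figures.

1.21 hPa per hour

0.215 inHg / 6 h × 33.8639 hPa/inHg = 1.21 hPa/h.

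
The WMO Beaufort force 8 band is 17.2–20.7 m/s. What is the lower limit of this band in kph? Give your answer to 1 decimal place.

17.2–20.7 m/s × 3.6 = 61.9–74.5 km/h.

61.9 km/h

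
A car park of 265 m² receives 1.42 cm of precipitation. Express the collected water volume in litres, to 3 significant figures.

Depth: 1.42 cm × 10 = 14.2 mm.
1 mm over 1 m² is 1 L, so volume = 14.2 × 265 = 3763 L ≈ 3760 L.

3760 litres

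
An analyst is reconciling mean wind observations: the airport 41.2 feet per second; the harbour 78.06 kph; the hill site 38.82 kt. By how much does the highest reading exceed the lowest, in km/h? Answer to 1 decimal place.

the airport: 41.2 ft/s = 45.208 km/h.
the hill site: 38.82 kt = 71.895 km/h.
Spread: 78.060 − 45.208 = 32.9 km/h.

32.9 km/h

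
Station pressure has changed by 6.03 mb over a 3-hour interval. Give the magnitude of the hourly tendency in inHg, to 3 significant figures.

0.0594 inHg per hour

6.03 mb / 3 h × 0.02953 inHg/mb = 0.0594 inHg/h.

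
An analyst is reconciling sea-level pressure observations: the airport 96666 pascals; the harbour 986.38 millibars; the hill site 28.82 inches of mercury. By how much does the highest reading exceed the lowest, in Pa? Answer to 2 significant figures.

the harbour: 986.38 mb = 98638.00 Pa.
the hill site: 28.82 inHg = 97595.73 Pa.
Spread: 98638.00 − 96666.00 = 2000 Pa.

2000 Pa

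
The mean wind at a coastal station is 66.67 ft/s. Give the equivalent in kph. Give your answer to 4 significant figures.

1 ft/s = 1.09728 km/h, so 66.67 × 1.09728 = 73.16 km/h.

73.16 km/h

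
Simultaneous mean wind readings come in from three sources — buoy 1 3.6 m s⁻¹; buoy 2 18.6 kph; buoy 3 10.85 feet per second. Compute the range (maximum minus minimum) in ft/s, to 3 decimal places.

buoy 1: 3.6 m/s = 11.81102 ft/s.
buoy 2: 18.6 km/h = 16.95101 ft/s.
Spread: 16.95101 − 10.85000 = 6.101 ft/s.

6.101 ft/s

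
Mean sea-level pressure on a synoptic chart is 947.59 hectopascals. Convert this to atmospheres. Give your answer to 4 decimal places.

0.9352 atm

1 hPa = 0.000986923 atm, so 947.59 × 0.000986923 = 0.9352 atm.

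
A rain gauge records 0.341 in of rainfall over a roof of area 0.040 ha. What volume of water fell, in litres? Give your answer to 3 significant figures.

Depth: 0.341 in × 25.4 = 8.6614 mm.
Area: 0.040 ha = 400 m².
1 mm over 1 m² is 1 L, so volume = 8.6614 × 400 = 3464.56 L ≈ 3460 L.

3460 litres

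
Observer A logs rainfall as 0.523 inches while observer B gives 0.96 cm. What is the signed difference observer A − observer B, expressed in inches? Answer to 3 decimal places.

observer B: 0.96 cm = 0.37795 in.
Difference: 0.52300 − 0.37795 = 0.145 in.

0.145 in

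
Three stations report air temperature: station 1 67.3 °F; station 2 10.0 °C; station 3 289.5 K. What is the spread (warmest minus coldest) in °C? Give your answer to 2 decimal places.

9.61 °C

station 1: 67.3 °F = 19.611 °C.
station 3: 289.5 K = 16.350 °C.
Spread: 19.611 − 10.000 = 9.611 °C.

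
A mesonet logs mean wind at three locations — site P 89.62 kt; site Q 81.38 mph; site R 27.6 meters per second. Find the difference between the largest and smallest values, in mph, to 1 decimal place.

site P: 89.62 kt = 103.133 mph.
site R: 27.6 m/s = 61.739 mph.
Spread: 103.133 − 61.739 = 41.4 mph.

41.4 mph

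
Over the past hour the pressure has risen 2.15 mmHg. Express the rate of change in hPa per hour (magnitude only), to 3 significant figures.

2.15 mmHg / 1 h × 1.33322 hPa/mmHg = 2.87 hPa/h.

2.87 hPa per hour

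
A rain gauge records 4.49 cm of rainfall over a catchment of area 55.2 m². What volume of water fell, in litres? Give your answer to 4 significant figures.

Depth: 4.49 cm × 10 = 44.9 mm.
1 mm over 1 m² is 1 L, so volume = 44.9 × 55.2 = 2478.48 L ≈ 2478 L.

2478 litres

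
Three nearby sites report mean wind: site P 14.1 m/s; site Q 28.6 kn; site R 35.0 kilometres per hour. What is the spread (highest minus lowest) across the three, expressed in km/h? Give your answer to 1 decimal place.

site P: 14.1 m/s = 50.760 km/h.
site Q: 28.6 kt = 52.967 km/h.
Spread: 52.967 − 35.000 = 18.0 km/h.

18.0 km/h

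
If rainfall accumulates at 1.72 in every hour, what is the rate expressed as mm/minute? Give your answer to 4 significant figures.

0.7281 mm/minute

1.72 in/hour × 25.4 mm/in × 0.0166667 hour/minute = 0.7281 mm/minute.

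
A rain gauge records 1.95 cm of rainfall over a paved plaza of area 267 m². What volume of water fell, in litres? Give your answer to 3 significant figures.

Depth: 1.95 cm × 10 = 19.5 mm.
1 mm over 1 m² is 1 L, so volume = 19.5 × 267 = 5206.5 L ≈ 5210 L.

5210 litres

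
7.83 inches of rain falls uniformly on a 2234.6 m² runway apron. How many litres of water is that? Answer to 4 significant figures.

Depth: 7.83 in × 25.4 = 198.882 mm.
1 mm over 1 m² is 1 L, so volume = 198.882 × 2234.6 = 444421.72 L ≈ 444400 L.

444400 litres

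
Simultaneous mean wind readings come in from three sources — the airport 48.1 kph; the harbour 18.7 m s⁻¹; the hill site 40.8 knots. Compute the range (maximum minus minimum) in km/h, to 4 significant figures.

the harbour: 18.7 m/s = 67.3200 km/h.
the hill site: 40.8 kt = 75.5616 km/h.
Spread: 75.5616 − 48.1000 = 27.46 km/h.

27.46 km/h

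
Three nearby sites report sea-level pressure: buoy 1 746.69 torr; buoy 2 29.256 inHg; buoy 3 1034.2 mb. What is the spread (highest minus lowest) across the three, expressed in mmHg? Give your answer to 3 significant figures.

32.6 mmHg

buoy 2: 29.256 inHg = 743.102 mmHg.
buoy 3: 1034.2 mb = 775.714 mmHg.
Spread: 775.714 − 743.102 = 32.6 mmHg.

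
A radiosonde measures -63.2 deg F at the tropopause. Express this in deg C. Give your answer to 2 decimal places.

-52.89 °C

°C = (°F − 32) × 5/9 = (-63.2 − 32) / 1.8 = -52.89 °C.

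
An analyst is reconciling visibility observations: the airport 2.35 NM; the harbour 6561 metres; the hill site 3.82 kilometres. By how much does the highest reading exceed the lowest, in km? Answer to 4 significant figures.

the airport: 2.35 nmi = 4.35220 km.
the harbour: 6561 m = 6.56100 km.
Spread: 6.56100 − 3.82000 = 2.741 km.

2.741 km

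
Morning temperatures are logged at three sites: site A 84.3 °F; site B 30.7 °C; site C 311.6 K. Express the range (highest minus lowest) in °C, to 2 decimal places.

site A: 84.3 °F = 29.056 °C.
site C: 311.6 K = 38.450 °C.
Spread: 38.450 − 29.056 = 9.394 °C.

9.39 °C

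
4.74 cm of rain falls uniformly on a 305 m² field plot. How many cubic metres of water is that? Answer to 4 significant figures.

14.46 cubic metres

Depth: 4.74 cm × 10 = 47.4 mm.
1 mm over 1 m² is 1 L, so volume = 47.4 × 305 = 14457 L = 14.46 m³.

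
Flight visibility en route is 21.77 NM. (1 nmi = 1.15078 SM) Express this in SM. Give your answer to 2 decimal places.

1 nmi = 1.15078 SM, so 21.77 × 1.15078 = 25.05 SM.

25.05 SM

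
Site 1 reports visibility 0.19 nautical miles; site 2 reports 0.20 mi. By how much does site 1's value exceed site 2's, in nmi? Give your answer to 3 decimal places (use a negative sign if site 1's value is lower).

site 2: 0.20 SM = 0.17380 nmi.
Difference: 0.19000 − 0.17380 = 0.016 nmi.

0.016 nmi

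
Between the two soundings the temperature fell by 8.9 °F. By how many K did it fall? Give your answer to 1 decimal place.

4.9 K

For a temperature change the 32° offset cancels: ΔK = 8.9 × 0.5556 = 4.9 K.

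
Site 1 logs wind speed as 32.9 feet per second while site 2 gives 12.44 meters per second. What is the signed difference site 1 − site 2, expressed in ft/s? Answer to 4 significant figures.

-7.914 ft/s

site 2: 12.44 m/s = 40.81365 ft/s.
Difference: 32.90000 − 40.81365 = -7.914 ft/s.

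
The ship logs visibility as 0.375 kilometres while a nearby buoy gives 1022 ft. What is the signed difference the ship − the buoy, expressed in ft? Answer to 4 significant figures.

208.3 ft

the ship: 0.375 km = 1230.315 ft.
Difference: 1230.315 − 1022.000 = 208.3 ft.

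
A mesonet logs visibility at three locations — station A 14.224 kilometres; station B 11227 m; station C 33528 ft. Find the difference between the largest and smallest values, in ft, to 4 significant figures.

station A: 14.224 km = 46666.67 ft.
station B: 11227 m = 36833.99 ft.
Spread: 46666.67 − 33528.00 = 13140 ft.

13140 ft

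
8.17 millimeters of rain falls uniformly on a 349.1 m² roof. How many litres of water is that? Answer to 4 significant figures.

2852 litres

1 mm over 1 m² is 1 L, so volume = 8.17 × 349.1 = 2852.147 L ≈ 2852 L.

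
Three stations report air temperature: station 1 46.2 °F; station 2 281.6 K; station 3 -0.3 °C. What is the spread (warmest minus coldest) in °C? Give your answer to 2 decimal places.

station 1: 46.2 °F = 7.889 °C.
station 2: 281.6 K = 8.450 °C.
Spread: 8.450 − (-0.300) = 8.750 °C.

8.75 °C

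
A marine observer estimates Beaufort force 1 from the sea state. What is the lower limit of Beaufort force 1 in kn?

1 kt

Beaufort 1 (light air) spans 1–3 knots.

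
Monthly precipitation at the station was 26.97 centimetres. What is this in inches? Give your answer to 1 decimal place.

1 cm = 0.393701 in, so 26.97 × 0.393701 = 10.6 in.

10.6 in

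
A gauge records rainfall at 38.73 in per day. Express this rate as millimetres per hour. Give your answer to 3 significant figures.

38.73 in/day × 25.4 mm/in × 0.0416667 day/hour = 41.0 mm/hour.

41.0 mm/hour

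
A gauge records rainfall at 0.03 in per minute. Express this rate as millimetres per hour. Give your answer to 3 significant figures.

45.7 mm/hour

0.03 in/minute × 25.4 mm/in × 60 minute/hour = 45.7 mm/hour.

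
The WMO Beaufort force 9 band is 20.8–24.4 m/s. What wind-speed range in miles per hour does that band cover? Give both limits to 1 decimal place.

46.5 to 54.6 mph

20.8–24.4 m/s × 2.237 = 46.5–54.6 mph.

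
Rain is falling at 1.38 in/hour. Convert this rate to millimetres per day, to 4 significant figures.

841.2 mm/day

1.38 in/hour × 25.4 mm/in × 24 hour/day = 841.2 mm/day.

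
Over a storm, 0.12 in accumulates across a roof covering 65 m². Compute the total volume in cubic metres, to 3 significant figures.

0.198 cubic metres

Depth: 0.12 in × 25.4 = 3.048 mm.
1 mm over 1 m² is 1 L, so volume = 3.048 × 65 = 198.12 L = 0.198 m³.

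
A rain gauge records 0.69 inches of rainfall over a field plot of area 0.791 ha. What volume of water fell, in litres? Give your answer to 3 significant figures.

139000 litres

Depth: 0.69 in × 25.4 = 17.526 mm.
Area: 0.791 ha = 7910 m².
1 mm over 1 m² is 1 L, so volume = 17.526 × 7910 = 138630.66 L ≈ 139000 L.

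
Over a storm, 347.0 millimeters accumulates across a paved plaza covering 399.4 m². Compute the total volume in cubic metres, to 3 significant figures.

139 cubic metres

1 mm over 1 m² is 1 L, so volume = 347 × 399.4 = 138591.8 L = 139 m³.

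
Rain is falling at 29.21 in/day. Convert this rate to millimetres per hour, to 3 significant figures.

29.21 in/day × 25.4 mm/in × 0.0416667 day/hour = 30.9 mm/hour.

30.9 mm/hour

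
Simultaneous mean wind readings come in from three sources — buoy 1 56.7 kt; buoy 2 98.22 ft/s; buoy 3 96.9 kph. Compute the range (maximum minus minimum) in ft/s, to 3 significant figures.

9.91 ft/s

buoy 1: 56.7 kt = 95.6988 ft/s.
buoy 3: 96.9 km/h = 88.3093 ft/s.
Spread: 98.2200 − 88.3093 = 9.91 ft/s.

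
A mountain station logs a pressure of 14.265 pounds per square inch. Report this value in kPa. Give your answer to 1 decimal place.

98.4 kPa

1 psi = 6.89476 kPa, so 14.265 × 6.89476 = 98.4 kPa.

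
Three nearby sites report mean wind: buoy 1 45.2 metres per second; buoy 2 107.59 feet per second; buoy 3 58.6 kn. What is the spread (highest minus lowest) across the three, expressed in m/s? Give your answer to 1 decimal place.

15.1 m/s

buoy 2: 107.59 ft/s = 32.793 m/s.
buoy 3: 58.6 kt = 30.146 m/s.
Spread: 45.200 − 30.146 = 15.1 m/s.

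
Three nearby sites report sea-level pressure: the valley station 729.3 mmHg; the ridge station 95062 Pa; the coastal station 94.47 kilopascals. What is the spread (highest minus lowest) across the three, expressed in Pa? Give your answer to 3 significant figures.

the valley station: 729.3 mmHg = 97232.02 Pa.
the coastal station: 94.47 kPa = 94470.00 Pa.
Spread: 97232.02 − 94470.00 = 2760 Pa.

2760 Pa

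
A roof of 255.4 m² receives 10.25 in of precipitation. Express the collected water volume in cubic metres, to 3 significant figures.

Depth: 10.25 in × 25.4 = 260.35 mm.
1 mm over 1 m² is 1 L, so volume = 260.35 × 255.4 = 66493.39 L = 66.5 m³.

66.5 cubic metres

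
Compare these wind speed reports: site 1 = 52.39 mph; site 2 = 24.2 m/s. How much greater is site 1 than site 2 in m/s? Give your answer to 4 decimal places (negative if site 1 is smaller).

site 1: 52.39 mph = 23.420426 m/s.
Difference: 23.420426 − 24.200000 = -0.7796 m/s.

-0.7796 m/s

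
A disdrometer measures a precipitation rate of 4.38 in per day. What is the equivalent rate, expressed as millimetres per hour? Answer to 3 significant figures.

4.64 mm/hour

4.38 in/day × 25.4 mm/in × 0.0416667 day/hour = 4.64 mm/hour.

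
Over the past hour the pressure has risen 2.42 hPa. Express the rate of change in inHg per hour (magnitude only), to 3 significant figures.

0.0715 inHg per hour

2.42 hPa / 1 h × 0.02953 inHg/hPa = 0.0715 inHg/h.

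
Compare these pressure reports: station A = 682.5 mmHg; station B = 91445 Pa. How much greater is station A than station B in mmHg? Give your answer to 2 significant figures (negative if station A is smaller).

-3.4 mmHg

station B: 91445 Pa = 685.894 mmHg.
Difference: 682.500 − 685.894 = -3.4 mmHg.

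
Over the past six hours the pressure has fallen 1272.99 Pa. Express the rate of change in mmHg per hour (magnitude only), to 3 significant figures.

1.59 mmHg per hour

1272.99 Pa / 6 h × 0.00750062 mmHg/Pa = 1.59 mmHg/h.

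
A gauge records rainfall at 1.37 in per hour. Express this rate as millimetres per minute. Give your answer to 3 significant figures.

0.580 mm/minute

1.37 in/hour × 25.4 mm/in × 0.0166667 hour/minute = 0.580 mm/minute.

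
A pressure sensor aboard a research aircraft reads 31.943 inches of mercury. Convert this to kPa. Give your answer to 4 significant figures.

108.2 kPa

1 inHg = 3.38639 kPa, so 31.943 × 3.38639 = 108.2 kPa.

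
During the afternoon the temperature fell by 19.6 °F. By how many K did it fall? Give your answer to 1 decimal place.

10.9 K

Converting a difference, only the 9/5 scale factor applies: ΔK = 19.6 × 0.5556 = 10.9 K.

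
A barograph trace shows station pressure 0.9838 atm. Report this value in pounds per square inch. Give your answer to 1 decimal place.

14.5 psi

1 atm = 14.6959 psi, so 0.9838 × 14.6959 = 14.5 psi.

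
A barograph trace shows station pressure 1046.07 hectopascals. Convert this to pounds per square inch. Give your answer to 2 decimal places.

15.17 psi

1 hPa = 0.0145038 psi, so 1046.07 × 0.0145038 = 15.17 psi.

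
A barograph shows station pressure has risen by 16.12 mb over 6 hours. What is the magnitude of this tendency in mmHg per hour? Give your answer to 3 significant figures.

16.12 mb / 6 h × 0.750062 mmHg/mb = 2.02 mmHg/h.

2.02 mmHg per hour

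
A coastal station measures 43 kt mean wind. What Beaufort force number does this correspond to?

43 kt lies in the Beaufort 9 band (strong gale, 41–47 kt).

Beaufort force 9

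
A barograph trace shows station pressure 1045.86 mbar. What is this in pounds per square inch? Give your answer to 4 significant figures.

15.17 psi

1 mb = 0.0145038 psi, so 1045.86 × 0.0145038 = 15.17 psi.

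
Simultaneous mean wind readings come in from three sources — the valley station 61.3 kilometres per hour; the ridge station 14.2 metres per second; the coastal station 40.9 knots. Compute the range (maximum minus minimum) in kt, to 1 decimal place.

13.3 kt

the valley station: 61.3 km/h = 33.099 kt.
the ridge station: 14.2 m/s = 27.603 kt.
Spread: 40.900 − 27.603 = 13.3 kt.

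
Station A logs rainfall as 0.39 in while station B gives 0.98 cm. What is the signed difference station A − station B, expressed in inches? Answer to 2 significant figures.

station B: 0.98 cm = 0.385827 in.
Difference: 0.390000 − 0.385827 = 0.0042 in.

0.0042 in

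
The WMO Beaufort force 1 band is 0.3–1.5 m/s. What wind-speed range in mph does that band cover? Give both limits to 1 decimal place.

0.7 to 3.4 mph

0.3–1.5 m/s × 2.237 = 0.7–3.4 mph.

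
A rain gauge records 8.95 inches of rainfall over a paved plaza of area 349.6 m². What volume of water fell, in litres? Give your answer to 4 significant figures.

Depth: 8.95 in × 25.4 = 227.33 mm.
1 mm over 1 m² is 1 L, so volume = 227.33 × 349.6 = 79474.568 L ≈ 79470 L.

79470 litres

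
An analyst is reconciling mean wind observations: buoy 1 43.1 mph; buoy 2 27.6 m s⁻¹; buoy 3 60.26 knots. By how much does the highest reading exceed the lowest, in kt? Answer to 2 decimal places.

22.81 kt

buoy 1: 43.1 mph = 37.4529 kt.
buoy 2: 27.6 m/s = 53.6501 kt.
Spread: 60.2600 − 37.4529 = 22.81 kt.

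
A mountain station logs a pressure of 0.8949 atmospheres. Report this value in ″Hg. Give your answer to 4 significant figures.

1 atm = 29.9213 inHg, so 0.8949 × 29.9213 = 26.78 inHg.

26.78 inHg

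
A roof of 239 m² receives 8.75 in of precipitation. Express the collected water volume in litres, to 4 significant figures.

53120 litres

Depth: 8.75 in × 25.4 = 222.25 mm.
1 mm over 1 m² is 1 L, so volume = 222.25 × 239 = 53117.75 L ≈ 53120 L.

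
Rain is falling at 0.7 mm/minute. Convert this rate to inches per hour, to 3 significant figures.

0.7 mm/minute × 0.0393701 in/mm × 60 minute/hour = 1.65 in/hour.

1.65 in/hour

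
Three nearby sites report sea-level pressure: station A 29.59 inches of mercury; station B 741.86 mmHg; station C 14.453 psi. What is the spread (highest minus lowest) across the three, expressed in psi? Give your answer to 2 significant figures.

station A: 29.59 inHg = 14.5333 psi.
station B: 741.86 mmHg = 14.3452 psi.
Spread: 14.5333 − 14.3452 = 0.19 psi.

0.19 psi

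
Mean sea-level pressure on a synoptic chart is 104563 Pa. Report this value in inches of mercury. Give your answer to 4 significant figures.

30.88 inHg

1 Pa = 0.0002953 inHg, so 104563 × 0.0002953 = 30.88 inHg.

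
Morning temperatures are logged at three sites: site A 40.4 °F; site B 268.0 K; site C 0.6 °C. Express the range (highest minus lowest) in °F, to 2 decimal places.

17.67 °F

site A: 40.4 °F = 4.667 °C.
site B: 268.0 K = -5.150 °C.
Spread: 4.667 − (-5.150) = 9.817 °C = 17.67 °F.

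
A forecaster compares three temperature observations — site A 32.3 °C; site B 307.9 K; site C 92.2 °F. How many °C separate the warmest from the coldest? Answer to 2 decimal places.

2.45 °C

site B: 307.9 K = 34.750 °C.
site C: 92.2 °F = 33.444 °C.
Spread: 34.750 − 32.300 = 2.450 °C.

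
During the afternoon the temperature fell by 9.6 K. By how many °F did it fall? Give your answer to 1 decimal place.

17.3 °F

Converting a difference, only the 9/5 scale factor applies: Δ°F = 9.6 × 1.8 = 17.3 °F.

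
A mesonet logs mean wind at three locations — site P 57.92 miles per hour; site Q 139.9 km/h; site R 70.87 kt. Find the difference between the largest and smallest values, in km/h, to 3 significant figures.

site P: 57.92 mph = 93.213 km/h.
site R: 70.87 kt = 131.251 km/h.
Spread: 139.900 − 93.213 = 46.7 km/h.

46.7 km/h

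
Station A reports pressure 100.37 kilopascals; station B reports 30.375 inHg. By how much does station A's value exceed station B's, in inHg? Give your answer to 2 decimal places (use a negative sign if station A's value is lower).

station A: 100.37 kPa = 29.6392 inHg.
Difference: 29.6392 − 30.3750 = -0.74 inHg.

-0.74 inHg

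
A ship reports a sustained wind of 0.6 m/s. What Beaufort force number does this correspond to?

Beaufort force 1

0.6 m/s lies in the Beaufort 1 band (light air, 0.3–1.5 m/s).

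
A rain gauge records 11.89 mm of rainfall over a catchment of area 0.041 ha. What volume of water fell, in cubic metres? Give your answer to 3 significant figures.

Area: 0.041 ha = 410 m².
1 mm over 1 m² is 1 L, so volume = 11.89 × 410 = 4874.9 L = 4.87 m³.

4.87 cubic metres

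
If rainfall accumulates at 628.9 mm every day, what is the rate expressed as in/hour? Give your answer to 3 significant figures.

1.03 in/hour

628.9 mm/day × 0.0393701 in/mm × 0.0416667 day/hour = 1.03 in/hour.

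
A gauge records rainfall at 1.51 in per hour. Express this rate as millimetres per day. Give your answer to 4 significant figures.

1.51 in/hour × 25.4 mm/in × 24 hour/day = 920.5 mm/day.

920.5 mm/day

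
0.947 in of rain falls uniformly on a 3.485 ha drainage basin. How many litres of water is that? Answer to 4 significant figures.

838300 litres

Depth: 0.947 in × 25.4 = 24.0538 mm.
Area: 3.485 ha = 34850 m².
1 mm over 1 m² is 1 L, so volume = 24.0538 × 34850 = 838274.93 L ≈ 838300 L.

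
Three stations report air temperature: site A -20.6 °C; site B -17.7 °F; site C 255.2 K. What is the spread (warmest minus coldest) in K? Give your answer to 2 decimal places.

9.66 K

site B: -17.7 °F = -27.611 °C.
site C: 255.2 K = -17.950 °C.
Spread: (-17.950) − (-27.611) = 9.661 °C.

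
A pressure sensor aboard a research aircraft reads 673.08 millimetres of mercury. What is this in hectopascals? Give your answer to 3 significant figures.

1 mmHg = 1.33322 hPa, so 673.08 × 1.33322 = 897 hPa.

897 hPa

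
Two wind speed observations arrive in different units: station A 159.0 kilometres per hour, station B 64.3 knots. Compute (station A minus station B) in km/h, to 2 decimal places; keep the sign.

39.92 km/h

station B: 64.3 kt = 119.0836 km/h.
Difference: 159.0000 − 119.0836 = 39.92 km/h.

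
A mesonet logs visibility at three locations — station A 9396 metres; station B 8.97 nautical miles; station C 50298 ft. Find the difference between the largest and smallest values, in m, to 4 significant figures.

station B: 8.97 nmi = 16612.44 m.
station C: 50298 ft = 15330.83 m.
Spread: 16612.44 − 9396.00 = 7216 m.

7216 m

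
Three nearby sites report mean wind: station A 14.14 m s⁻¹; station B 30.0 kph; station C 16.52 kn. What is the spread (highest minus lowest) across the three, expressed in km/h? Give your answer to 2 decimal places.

20.90 km/h

station A: 14.14 m/s = 50.9040 km/h.
station C: 16.52 kt = 30.5950 km/h.
Spread: 50.9040 − 30.0000 = 20.90 km/h.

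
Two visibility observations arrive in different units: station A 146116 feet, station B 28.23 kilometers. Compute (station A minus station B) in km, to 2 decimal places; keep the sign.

16.31 km

station A: 146116 ft = 44.5362 km.
Difference: 44.5362 − 28.2300 = 16.31 km.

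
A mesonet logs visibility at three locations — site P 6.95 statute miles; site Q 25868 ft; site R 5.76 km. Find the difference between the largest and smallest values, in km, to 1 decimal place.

site P: 6.95 SM = 11.185 km.
site Q: 25868 ft = 7.885 km.
Spread: 11.185 − 5.760 = 5.4 km.

5.4 km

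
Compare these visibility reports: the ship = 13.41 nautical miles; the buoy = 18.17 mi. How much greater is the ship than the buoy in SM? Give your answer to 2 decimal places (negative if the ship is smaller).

the ship: 13.41 nmi = 15.4320 SM.
Difference: 15.4320 − 18.1700 = -2.74 SM.

-2.74 SM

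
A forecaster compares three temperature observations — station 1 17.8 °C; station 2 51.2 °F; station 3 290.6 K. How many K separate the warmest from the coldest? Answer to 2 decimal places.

station 2: 51.2 °F = 10.667 °C.
station 3: 290.6 K = 17.450 °C.
Spread: 17.800 − 10.667 = 7.133 °C.

7.13 K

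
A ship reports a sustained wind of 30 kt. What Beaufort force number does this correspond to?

30 kt lies in the Beaufort 7 band (near gale, 28–33 kt).

Beaufort force 7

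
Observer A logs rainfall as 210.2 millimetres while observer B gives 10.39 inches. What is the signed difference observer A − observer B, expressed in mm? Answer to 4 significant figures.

observer B: 10.39 in = 263.9060 mm.
Difference: 210.2000 − 263.9060 = -53.71 mm.

-53.71 mm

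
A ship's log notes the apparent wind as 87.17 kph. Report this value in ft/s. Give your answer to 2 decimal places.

79.44 ft/s

1 km/h = 0.911344 ft/s, so 87.17 × 0.911344 = 79.44 ft/s.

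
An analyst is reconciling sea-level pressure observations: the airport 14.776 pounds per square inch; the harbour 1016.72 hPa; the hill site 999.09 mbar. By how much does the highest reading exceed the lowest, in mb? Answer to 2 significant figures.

the airport: 14.776 psi = 1018.77 mb.
the harbour: 1016.72 hPa = 1016.72 mb.
Spread: 1018.77 − 999.09 = 20 mb.

20 mb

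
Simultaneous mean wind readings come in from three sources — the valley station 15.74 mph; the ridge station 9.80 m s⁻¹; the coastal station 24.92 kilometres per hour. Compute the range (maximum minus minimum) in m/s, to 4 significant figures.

the valley station: 15.74 mph = 7.03641 m/s.
the coastal station: 24.92 km/h = 6.92222 m/s.
Spread: 9.80000 − 6.92222 = 2.878 m/s.

2.878 m/s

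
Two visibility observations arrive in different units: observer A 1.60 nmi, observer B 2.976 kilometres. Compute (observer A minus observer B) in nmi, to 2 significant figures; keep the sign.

observer B: 2.976 km = 1.606911 nmi.
Difference: 1.600000 − 1.606911 = -0.0069 nmi.

-0.0069 nmi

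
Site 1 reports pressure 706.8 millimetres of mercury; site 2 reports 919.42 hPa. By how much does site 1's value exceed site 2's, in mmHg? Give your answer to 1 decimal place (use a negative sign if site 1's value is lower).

17.2 mmHg

site 2: 919.42 hPa = 689.622 mmHg.
Difference: 706.800 − 689.622 = 17.2 mmHg.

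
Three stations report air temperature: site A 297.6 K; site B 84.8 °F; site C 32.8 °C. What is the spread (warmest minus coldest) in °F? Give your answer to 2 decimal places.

15.03 °F

site A: 297.6 K = 24.450 °C.
site B: 84.8 °F = 29.333 °C.
Spread: 32.800 − 24.450 = 8.350 °C = 15.03 °F.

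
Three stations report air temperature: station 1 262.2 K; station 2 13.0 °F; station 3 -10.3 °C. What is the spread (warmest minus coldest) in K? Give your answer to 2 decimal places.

station 1: 262.2 K = -10.950 °C.
station 2: 13.0 °F = -10.556 °C.
Spread: (-10.300) − (-10.950) = 0.650 °C.

0.65 K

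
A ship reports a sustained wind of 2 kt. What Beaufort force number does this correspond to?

2 kt lies in the Beaufort 1 band (light air, 1–3 kt).

Beaufort force 1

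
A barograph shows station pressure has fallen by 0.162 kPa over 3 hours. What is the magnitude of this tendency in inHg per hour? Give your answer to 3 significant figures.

0.162 kPa / 3 h × 0.2953 inHg/kPa = 0.0159 inHg/h.

0.0159 inHg per hour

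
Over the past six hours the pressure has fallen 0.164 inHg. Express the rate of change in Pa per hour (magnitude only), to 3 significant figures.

92.6 Pa per hour

0.164 inHg / 6 h × 3386.39 Pa/inHg = 92.6 Pa/h.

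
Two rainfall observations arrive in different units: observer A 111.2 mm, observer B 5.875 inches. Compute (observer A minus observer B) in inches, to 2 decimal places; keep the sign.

observer A: 111.2 mm = 4.3780 in.
Difference: 4.3780 − 5.8750 = -1.50 in.

-1.50 in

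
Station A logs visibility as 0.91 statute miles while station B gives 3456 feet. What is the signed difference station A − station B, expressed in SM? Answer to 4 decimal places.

0.2555 SM

station B: 3456 ft = 0.654545 SM.
Difference: 0.910000 − 0.654545 = 0.2555 SM.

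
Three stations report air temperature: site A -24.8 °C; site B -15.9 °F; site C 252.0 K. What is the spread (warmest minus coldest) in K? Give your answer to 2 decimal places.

5.46 K

site B: -15.9 °F = -26.611 °C.
site C: 252.0 K = -21.150 °C.
Spread: (-21.150) − (-26.611) = 5.461 °C.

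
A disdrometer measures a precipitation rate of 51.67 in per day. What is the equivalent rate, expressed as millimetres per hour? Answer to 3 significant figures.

54.7 mm/hour

51.67 in/day × 25.4 mm/in × 0.0416667 day/hour = 54.7 mm/hour.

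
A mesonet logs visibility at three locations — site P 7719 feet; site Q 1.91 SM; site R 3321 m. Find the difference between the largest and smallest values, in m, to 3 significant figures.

968 m

site P: 7719 ft = 2352.75 m.
site Q: 1.91 SM = 3073.85 m.
Spread: 3321.00 − 2352.75 = 968 m.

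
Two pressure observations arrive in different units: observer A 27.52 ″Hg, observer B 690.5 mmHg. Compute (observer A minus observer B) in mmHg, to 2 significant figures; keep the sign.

8.5 mmHg

observer A: 27.52 inHg = 699.008 mmHg.
Difference: 699.008 − 690.500 = 8.5 mmHg.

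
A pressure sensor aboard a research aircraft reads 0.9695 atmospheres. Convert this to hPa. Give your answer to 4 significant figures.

982.3 hPa

1 atm = 1013.25 hPa, so 0.9695 × 1013.25 = 982.3 hPa.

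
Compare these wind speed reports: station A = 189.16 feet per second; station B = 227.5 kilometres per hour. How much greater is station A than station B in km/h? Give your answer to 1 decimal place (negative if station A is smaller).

-19.9 km/h

station A: 189.16 ft/s = 207.561 km/h.
Difference: 207.561 − 227.500 = -19.9 km/h.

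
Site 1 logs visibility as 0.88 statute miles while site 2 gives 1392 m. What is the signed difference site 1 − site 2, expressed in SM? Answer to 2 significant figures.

site 2: 1392 m = 0.86495 SM.
Difference: 0.88000 − 0.86495 = 0.015 SM.

0.015 SM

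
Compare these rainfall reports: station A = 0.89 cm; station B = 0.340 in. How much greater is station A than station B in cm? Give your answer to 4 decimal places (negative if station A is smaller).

station B: 0.340 in = 0.863600 cm.
Difference: 0.890000 − 0.863600 = 0.0264 cm.

0.0264 cm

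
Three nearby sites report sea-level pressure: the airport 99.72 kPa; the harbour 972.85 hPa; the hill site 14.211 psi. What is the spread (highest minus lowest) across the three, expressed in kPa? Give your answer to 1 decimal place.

2.4 kPa

the harbour: 972.85 hPa = 97.285 kPa.
the hill site: 14.211 psi = 97.981 kPa.
Spread: 99.720 − 97.285 = 2.4 kPa.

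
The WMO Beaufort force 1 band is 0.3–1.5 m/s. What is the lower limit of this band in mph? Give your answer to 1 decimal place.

0.7 mph

0.3–1.5 m/s × 2.237 = 0.7–3.4 mph.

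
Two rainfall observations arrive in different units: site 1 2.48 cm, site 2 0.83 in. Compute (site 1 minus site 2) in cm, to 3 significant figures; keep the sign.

site 2: 0.83 in = 2.10820 cm.
Difference: 2.48000 − 2.10820 = 0.372 cm.

0.372 cm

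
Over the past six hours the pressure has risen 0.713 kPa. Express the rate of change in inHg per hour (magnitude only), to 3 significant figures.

0.713 kPa / 6 h × 0.2953 inHg/kPa = 0.0351 inHg/h.

0.0351 inHg per hour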